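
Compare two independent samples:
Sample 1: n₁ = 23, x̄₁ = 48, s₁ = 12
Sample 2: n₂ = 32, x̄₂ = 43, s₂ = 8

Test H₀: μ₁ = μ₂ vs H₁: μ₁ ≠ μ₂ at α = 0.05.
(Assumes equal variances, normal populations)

Answer: t = 1.8551, fail to reject H₀

Derivation:
Pooled variance: s²_p = [22×12² + 31×8²]/(53) = 97.2075
s_p = 9.8594
SE = s_p×√(1/n₁ + 1/n₂) = 9.8594×√(1/23 + 1/32) = 2.6952
t = (x̄₁ - x̄₂)/SE = (48 - 43)/2.6952 = 1.8551
df = 53, t-critical = ±2.006
Decision: fail to reject H₀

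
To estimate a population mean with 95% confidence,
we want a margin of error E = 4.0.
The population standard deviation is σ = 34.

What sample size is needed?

z_0.025 = 1.960
n = (z×σ/E)² = (1.960×34/4.0)²
n = 277.5556
Round up: n = 278

Answer: n = 278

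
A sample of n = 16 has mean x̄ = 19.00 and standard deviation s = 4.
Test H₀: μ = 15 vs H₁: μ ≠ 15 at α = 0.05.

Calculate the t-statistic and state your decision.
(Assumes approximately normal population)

Answer: t = 4.0000, reject H₀

Derivation:
df = n - 1 = 15
SE = s/√n = 4/√16 = 1.0000
t = (x̄ - μ₀)/SE = (19.00 - 15)/1.0000 = 4.0000
Critical value: t_{0.025,15} = ±2.131
p-value ≈ 0.0012
Decision: reject H₀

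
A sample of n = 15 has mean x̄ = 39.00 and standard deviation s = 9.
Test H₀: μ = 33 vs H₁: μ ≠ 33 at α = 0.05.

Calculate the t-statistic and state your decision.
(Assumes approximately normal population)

df = n - 1 = 14
SE = s/√n = 9/√15 = 2.3238
t = (x̄ - μ₀)/SE = (39.00 - 33)/2.3238 = 2.5820
Critical value: t_{0.025,14} = ±2.145
p-value ≈ 0.0217
Decision: reject H₀

Answer: t = 2.5820, reject H₀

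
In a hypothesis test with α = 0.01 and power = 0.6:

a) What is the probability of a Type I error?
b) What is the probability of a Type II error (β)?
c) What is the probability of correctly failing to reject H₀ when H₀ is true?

a) Type I error probability = α = 0.01
b) Power = P(reject H₀ | H₁ true) = 1 - β = 0.6, so Type II error probability = β = 1 - Power = 0.4
c) P(fail to reject H₀ | H₀ true) = 1 - α = 0.99

Answer: a) 0.01, b) 0.4, c) 0.99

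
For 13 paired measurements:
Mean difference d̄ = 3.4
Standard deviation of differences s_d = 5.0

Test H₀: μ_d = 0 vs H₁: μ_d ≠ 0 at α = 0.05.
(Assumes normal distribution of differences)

df = n - 1 = 12
SE = s_d/√n = 5.0/√13 = 1.3868
t = d̄/SE = 3.4/1.3868 = 2.4517
Critical value: t_{0.025,12} = ±2.179
p-value ≈ 0.0305
Decision: reject H₀

Answer: t = 2.4517, reject H₀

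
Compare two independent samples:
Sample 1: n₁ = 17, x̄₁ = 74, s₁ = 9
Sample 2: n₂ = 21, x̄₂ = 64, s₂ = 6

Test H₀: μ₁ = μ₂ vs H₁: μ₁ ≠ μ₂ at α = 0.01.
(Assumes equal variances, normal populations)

Answer: t = 4.0958, reject H₀

Derivation:
Pooled variance: s²_p = [16×9² + 20×6²]/(36) = 56.0000
s_p = 7.4833
SE = s_p×√(1/n₁ + 1/n₂) = 7.4833×√(1/17 + 1/21) = 2.4415
t = (x̄₁ - x̄₂)/SE = (74 - 64)/2.4415 = 4.0958
df = 36, t-critical = ±2.719
Decision: reject H₀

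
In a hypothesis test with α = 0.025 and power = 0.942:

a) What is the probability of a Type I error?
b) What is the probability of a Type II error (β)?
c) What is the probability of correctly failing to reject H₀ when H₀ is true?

Answer: a) 0.025, b) 0.058, c) 0.975

Derivation:
a) Type I error probability = α = 0.025
b) Power = P(reject H₀ | H₁ true) = 1 - β = 0.942, so Type II error probability = β = 1 - Power = 0.058
c) P(fail to reject H₀ | H₀ true) = 1 - α = 0.975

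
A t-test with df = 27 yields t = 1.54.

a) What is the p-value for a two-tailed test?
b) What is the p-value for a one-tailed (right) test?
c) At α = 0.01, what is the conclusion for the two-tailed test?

Answer: a) 0.1352, b) 0.0676, c) fail to reject H₀

Derivation:
Using t-distribution with df = 27:
a) Two-tailed: p = 2×P(T > 1.54) = 0.1352
b) One-tailed: p = P(T > 1.54) = 0.0676
c) 0.1352 ≥ 0.01, fail to reject H₀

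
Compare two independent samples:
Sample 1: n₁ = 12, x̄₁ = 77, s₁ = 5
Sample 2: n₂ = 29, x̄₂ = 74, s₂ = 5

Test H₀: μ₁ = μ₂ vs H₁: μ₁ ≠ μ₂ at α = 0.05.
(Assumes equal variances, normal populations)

Pooled variance: s²_p = [11×5² + 28×5²]/(39) = 25.0000
s_p = 5.0000
SE = s_p×√(1/n₁ + 1/n₂) = 5.0000×√(1/12 + 1/29) = 1.7162
t = (x̄₁ - x̄₂)/SE = (77 - 74)/1.7162 = 1.7480
df = 39, t-critical = ±2.023
Decision: fail to reject H₀

Answer: t = 1.7480, fail to reject H₀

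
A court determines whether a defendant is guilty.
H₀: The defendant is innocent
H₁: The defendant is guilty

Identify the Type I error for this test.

Answer: Convicting an innocent person

Derivation:
Type I error (α): Rejecting H₀ when H₀ is true
Type II error (β): Failing to reject H₀ when H₁ is true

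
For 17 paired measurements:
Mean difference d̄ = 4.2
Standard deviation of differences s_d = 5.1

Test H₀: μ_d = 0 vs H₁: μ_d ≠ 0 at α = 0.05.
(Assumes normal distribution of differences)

Answer: t = 3.3956, reject H₀

Derivation:
df = n - 1 = 16
SE = s_d/√n = 5.1/√17 = 1.2369
t = d̄/SE = 4.2/1.2369 = 3.3956
Critical value: t_{0.025,16} = ±2.120
p-value ≈ 0.0037
Decision: reject H₀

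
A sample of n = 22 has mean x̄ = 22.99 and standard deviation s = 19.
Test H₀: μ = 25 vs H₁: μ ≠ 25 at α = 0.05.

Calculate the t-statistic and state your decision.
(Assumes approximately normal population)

Answer: t = -0.4962, fail to reject H₀

Derivation:
df = n - 1 = 21
SE = s/√n = 19/√22 = 4.0508
t = (x̄ - μ₀)/SE = (22.99 - 25)/4.0508 = -0.4962
Critical value: t_{0.025,21} = ±2.080
p-value ≈ 0.6249
Decision: fail to reject H₀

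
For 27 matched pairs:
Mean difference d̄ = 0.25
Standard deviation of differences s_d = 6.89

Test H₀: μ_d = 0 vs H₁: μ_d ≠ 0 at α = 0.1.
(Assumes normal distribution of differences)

Answer: t = 0.1885, fail to reject H₀

Derivation:
df = n - 1 = 26
SE = s_d/√n = 6.89/√27 = 1.3260
t = d̄/SE = 0.25/1.3260 = 0.1885
Critical value: t_{0.05,26} = ±1.706
p-value ≈ 0.8519
Decision: fail to reject H₀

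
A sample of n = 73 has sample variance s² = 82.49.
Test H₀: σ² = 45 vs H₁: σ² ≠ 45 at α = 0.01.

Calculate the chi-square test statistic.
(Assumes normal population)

Answer: χ² = 131.9840, reject H₀

Derivation:
df = n - 1 = 72
χ² = (n-1)s²/σ₀² = 72×82.49/45 = 131.9840
Critical values: χ²_{0.995,72} = 44.843, χ²_{0.005,72} = 106.648
Rejection region: χ² < 44.843 or χ² > 106.648
Decision: reject H₀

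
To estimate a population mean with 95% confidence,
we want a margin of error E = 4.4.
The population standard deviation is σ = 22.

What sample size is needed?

Answer: n = 97

Derivation:
z_0.025 = 1.960
n = (z×σ/E)² = (1.960×22/4.4)²
n = 96.0400
Round up: n = 97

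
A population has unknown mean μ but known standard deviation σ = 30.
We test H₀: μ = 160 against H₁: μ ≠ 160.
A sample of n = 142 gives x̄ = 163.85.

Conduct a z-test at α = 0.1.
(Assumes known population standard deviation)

Standard error: SE = σ/√n = 30/√142 = 2.5175
z-statistic: z = (x̄ - μ₀)/SE = (163.85 - 160)/2.5175 = 1.5293
Critical value: ±1.645
p-value = 0.1262
Decision: fail to reject H₀

Answer: z = 1.5293, fail to reject H₀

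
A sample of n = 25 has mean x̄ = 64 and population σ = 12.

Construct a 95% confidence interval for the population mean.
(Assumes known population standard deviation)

Confidence level: 95%, α = 0.05
z_0.025 = 1.960
SE = σ/√n = 12/√25 = 2.4000
Margin of error = 1.960 × 2.4000 = 4.7040
CI: x̄ ± margin = 64 ± 4.7040
CI: (59.2960, 68.7040)

Answer: (59.2960, 68.7040)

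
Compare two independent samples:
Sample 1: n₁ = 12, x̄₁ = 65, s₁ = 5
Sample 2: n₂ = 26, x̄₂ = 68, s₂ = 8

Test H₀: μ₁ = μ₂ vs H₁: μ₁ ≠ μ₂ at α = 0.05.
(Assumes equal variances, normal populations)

Answer: t = -1.1911, fail to reject H₀

Derivation:
Pooled variance: s²_p = [11×5² + 25×8²]/(36) = 52.0833
s_p = 7.2169
SE = s_p×√(1/n₁ + 1/n₂) = 7.2169×√(1/12 + 1/26) = 2.5186
t = (x̄₁ - x̄₂)/SE = (65 - 68)/2.5186 = -1.1911
df = 36, t-critical = ±2.028
Decision: fail to reject H₀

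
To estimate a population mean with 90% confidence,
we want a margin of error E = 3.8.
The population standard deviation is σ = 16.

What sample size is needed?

z_0.05 = 1.645
n = (z×σ/E)² = (1.645×16/3.8)²
n = 47.9739
Round up: n = 48

Answer: n = 48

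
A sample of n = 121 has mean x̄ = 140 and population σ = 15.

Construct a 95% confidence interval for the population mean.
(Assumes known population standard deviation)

Confidence level: 95%, α = 0.05
z_0.025 = 1.960
SE = σ/√n = 15/√121 = 1.3636
Margin of error = 1.960 × 1.3636 = 2.6727
CI: x̄ ± margin = 140 ± 2.6727
CI: (137.3273, 142.6727)

Answer: (137.3273, 142.6727)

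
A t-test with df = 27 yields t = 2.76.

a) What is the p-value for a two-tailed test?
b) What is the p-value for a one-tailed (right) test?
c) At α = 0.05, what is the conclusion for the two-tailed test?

Answer: a) 0.0103, b) 0.0051, c) reject H₀

Derivation:
Using t-distribution with df = 27:
a) Two-tailed: p = 2×P(T > 2.76) = 0.0103
b) One-tailed: p = P(T > 2.76) = 0.0051
c) 0.0103 < 0.05, reject H₀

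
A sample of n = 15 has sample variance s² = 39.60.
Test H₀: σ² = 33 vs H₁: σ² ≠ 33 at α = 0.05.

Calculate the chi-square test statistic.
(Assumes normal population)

Answer: χ² = 16.8000, fail to reject H₀

Derivation:
df = n - 1 = 14
χ² = (n-1)s²/σ₀² = 14×39.60/33 = 16.8000
Critical values: χ²_{0.975,14} = 5.629, χ²_{0.025,14} = 26.119
Rejection region: χ² < 5.629 or χ² > 26.119
Decision: fail to reject H₀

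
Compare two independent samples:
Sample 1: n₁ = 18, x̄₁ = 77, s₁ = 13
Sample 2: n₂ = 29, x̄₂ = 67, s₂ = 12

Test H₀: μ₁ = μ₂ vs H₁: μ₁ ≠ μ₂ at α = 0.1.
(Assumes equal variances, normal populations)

Pooled variance: s²_p = [17×13² + 28×12²]/(45) = 153.4444
s_p = 12.3873
SE = s_p×√(1/n₁ + 1/n₂) = 12.3873×√(1/18 + 1/29) = 3.7170
t = (x̄₁ - x̄₂)/SE = (77 - 67)/3.7170 = 2.6903
df = 45, t-critical = ±1.679
Decision: reject H₀

Answer: t = 2.6903, reject H₀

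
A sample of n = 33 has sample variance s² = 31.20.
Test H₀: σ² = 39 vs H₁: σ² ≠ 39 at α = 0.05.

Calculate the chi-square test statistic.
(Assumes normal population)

df = n - 1 = 32
χ² = (n-1)s²/σ₀² = 32×31.20/39 = 25.6000
Critical values: χ²_{0.975,32} = 18.291, χ²_{0.025,32} = 49.480
Rejection region: χ² < 18.291 or χ² > 49.480
Decision: fail to reject H₀

Answer: χ² = 25.6000, fail to reject H₀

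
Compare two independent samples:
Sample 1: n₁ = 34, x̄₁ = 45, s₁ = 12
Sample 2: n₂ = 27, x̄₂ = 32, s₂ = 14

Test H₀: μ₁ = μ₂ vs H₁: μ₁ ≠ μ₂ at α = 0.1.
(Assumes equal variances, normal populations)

Answer: t = 3.9034, reject H₀

Derivation:
Pooled variance: s²_p = [33×12² + 26×14²]/(59) = 166.9153
s_p = 12.9196
SE = s_p×√(1/n₁ + 1/n₂) = 12.9196×√(1/34 + 1/27) = 3.3304
t = (x̄₁ - x̄₂)/SE = (45 - 32)/3.3304 = 3.9034
df = 59, t-critical = ±1.671
Decision: reject H₀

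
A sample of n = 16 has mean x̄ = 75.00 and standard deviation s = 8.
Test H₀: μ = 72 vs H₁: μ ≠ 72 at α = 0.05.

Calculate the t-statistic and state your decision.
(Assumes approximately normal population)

Answer: t = 1.5000, fail to reject H₀

Derivation:
df = n - 1 = 15
SE = s/√n = 8/√16 = 2.0000
t = (x̄ - μ₀)/SE = (75.00 - 72)/2.0000 = 1.5000
Critical value: t_{0.025,15} = ±2.131
p-value ≈ 0.1544
Decision: fail to reject H₀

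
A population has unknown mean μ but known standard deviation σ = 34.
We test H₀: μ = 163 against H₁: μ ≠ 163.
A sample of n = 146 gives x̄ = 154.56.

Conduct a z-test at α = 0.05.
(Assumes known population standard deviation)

Answer: z = -2.9994, reject H₀

Derivation:
Standard error: SE = σ/√n = 34/√146 = 2.8139
z-statistic: z = (x̄ - μ₀)/SE = (154.56 - 163)/2.8139 = -2.9994
Critical value: ±1.960
p-value = 0.0027
Decision: reject H₀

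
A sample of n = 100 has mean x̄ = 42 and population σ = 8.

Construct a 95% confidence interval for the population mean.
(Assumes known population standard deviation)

Answer: (40.4320, 43.5680)

Derivation:
Confidence level: 95%, α = 0.05
z_0.025 = 1.960
SE = σ/√n = 8/√100 = 0.8000
Margin of error = 1.960 × 0.8000 = 1.5680
CI: x̄ ± margin = 42 ± 1.5680
CI: (40.4320, 43.5680)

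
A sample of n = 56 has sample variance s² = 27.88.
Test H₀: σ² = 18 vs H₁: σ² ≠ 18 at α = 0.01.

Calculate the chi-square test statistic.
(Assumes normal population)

df = n - 1 = 55
χ² = (n-1)s²/σ₀² = 55×27.88/18 = 85.1889
Critical values: χ²_{0.995,55} = 31.735, χ²_{0.005,55} = 85.749
Rejection region: χ² < 31.735 or χ² > 85.749
Decision: fail to reject H₀

Answer: χ² = 85.1889, fail to reject H₀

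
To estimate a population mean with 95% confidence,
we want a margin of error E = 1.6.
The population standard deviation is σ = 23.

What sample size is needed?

z_0.025 = 1.960
n = (z×σ/E)² = (1.960×23/1.6)²
n = 793.8306
Round up: n = 794

Answer: n = 794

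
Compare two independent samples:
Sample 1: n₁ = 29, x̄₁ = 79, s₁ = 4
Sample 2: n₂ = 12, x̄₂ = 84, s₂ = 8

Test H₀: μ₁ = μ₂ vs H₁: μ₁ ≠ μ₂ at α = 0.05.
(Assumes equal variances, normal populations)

Answer: t = -2.6802, reject H₀

Derivation:
Pooled variance: s²_p = [28×4² + 11×8²]/(39) = 29.5385
s_p = 5.4349
SE = s_p×√(1/n₁ + 1/n₂) = 5.4349×√(1/29 + 1/12) = 1.8655
t = (x̄₁ - x̄₂)/SE = (79 - 84)/1.8655 = -2.6802
df = 39, t-critical = ±2.023
Decision: reject H₀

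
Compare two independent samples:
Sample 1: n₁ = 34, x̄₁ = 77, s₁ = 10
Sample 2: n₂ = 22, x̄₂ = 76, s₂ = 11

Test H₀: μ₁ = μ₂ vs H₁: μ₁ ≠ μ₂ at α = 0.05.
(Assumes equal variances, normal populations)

Pooled variance: s²_p = [33×10² + 21×11²]/(54) = 108.1667
s_p = 10.4003
SE = s_p×√(1/n₁ + 1/n₂) = 10.4003×√(1/34 + 1/22) = 2.8457
t = (x̄₁ - x̄₂)/SE = (77 - 76)/2.8457 = 0.3514
df = 54, t-critical = ±2.005
Decision: fail to reject H₀

Answer: t = 0.3514, fail to reject H₀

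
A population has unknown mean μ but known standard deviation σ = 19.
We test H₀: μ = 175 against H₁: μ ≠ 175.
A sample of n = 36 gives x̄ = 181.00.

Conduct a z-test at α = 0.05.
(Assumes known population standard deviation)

Answer: z = 1.8947, fail to reject H₀

Derivation:
Standard error: SE = σ/√n = 19/√36 = 3.1667
z-statistic: z = (x̄ - μ₀)/SE = (181.00 - 175)/3.1667 = 1.8947
Critical value: ±1.960
p-value = 0.0581
Decision: fail to reject H₀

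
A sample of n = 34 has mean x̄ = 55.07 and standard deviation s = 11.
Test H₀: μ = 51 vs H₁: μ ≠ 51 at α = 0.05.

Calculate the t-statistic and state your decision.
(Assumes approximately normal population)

df = n - 1 = 33
SE = s/√n = 11/√34 = 1.8865
t = (x̄ - μ₀)/SE = (55.07 - 51)/1.8865 = 2.1574
Critical value: t_{0.025,33} = ±2.035
p-value ≈ 0.0384
Decision: reject H₀

Answer: t = 2.1574, reject H₀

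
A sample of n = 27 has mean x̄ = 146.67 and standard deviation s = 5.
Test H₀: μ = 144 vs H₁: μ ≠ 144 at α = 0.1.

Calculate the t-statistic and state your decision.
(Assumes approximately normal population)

Answer: t = 2.7746, reject H₀

Derivation:
df = n - 1 = 26
SE = s/√n = 5/√27 = 0.9623
t = (x̄ - μ₀)/SE = (146.67 - 144)/0.9623 = 2.7746
Critical value: t_{0.05,26} = ±1.706
p-value ≈ 0.0101
Decision: reject H₀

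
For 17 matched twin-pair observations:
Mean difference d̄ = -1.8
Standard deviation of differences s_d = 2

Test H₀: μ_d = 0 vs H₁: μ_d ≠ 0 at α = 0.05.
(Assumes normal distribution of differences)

df = n - 1 = 16
SE = s_d/√n = 2/√17 = 0.4851
t = d̄/SE = -1.8/0.4851 = -3.7106
Critical value: t_{0.025,16} = ±2.120
p-value ≈ 0.0019
Decision: reject H₀

Answer: t = -3.7106, reject H₀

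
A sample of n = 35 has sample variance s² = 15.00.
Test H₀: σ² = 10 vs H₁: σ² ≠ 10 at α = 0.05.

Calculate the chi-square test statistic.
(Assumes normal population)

df = n - 1 = 34
χ² = (n-1)s²/σ₀² = 34×15.00/10 = 51.0000
Critical values: χ²_{0.975,34} = 19.806, χ²_{0.025,34} = 51.966
Rejection region: χ² < 19.806 or χ² > 51.966
Decision: fail to reject H₀

Answer: χ² = 51.0000, fail to reject H₀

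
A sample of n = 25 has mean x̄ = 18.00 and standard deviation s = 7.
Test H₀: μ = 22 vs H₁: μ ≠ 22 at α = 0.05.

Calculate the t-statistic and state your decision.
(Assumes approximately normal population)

Answer: t = -2.8571, reject H₀

Derivation:
df = n - 1 = 24
SE = s/√n = 7/√25 = 1.4000
t = (x̄ - μ₀)/SE = (18.00 - 22)/1.4000 = -2.8571
Critical value: t_{0.025,24} = ±2.064
p-value ≈ 0.0087
Decision: reject H₀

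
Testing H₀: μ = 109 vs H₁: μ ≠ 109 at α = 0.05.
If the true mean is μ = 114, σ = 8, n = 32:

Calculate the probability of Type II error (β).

Answer: β ≈ 0.0576

Derivation:
SE = σ/√n = 8/√32 = 1.4142
Critical values: μ₀ ± z_0.025×SE = 109 ± 1.960×1.4142
Acceptance region: (106.2282, 111.7718)
Under H₁ (μ = 114): z_high = (111.7718 - 114)/1.4142 = -1.5756, z_low = (106.2282 - 114)/1.4142 = -5.4955
β = P(not reject | H₁) = Φ(-1.5756) - Φ(-5.4955) ≈ 0.0576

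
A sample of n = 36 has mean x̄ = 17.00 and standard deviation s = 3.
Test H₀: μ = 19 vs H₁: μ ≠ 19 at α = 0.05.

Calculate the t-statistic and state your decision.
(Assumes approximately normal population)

Answer: t = -4.0000, reject H₀

Derivation:
df = n - 1 = 35
SE = s/√n = 3/√36 = 0.5000
t = (x̄ - μ₀)/SE = (17.00 - 19)/0.5000 = -4.0000
Critical value: t_{0.025,35} = ±2.030
p-value ≈ 0.0003
Decision: reject H₀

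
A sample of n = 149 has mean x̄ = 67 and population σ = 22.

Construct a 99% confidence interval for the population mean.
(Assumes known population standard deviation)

Confidence level: 99%, α = 0.01
z_0.005 = 2.576
SE = σ/√n = 22/√149 = 1.8023
Margin of error = 2.576 × 1.8023 = 4.6427
CI: x̄ ± margin = 67 ± 4.6427
CI: (62.3573, 71.6427)

Answer: (62.3573, 71.6427)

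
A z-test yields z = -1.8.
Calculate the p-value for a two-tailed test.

For z = -1.8:
p = 2×P(Z > |-1.8|) = 2×(1 - Φ(1.8)) = 0.0719

Answer: p-value ≈ 0.0719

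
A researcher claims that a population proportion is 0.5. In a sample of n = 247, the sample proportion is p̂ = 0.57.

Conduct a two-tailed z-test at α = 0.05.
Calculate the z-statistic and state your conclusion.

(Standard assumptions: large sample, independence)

Answer: z = 2.2003, reject H₀

Derivation:
H₀: p = 0.5, H₁: p ≠ 0.5
Standard error: SE = √(p₀(1-p₀)/n) = √(0.5×0.5/247) = 0.031814
z-statistic: z = (p̂ - p₀)/SE = (0.57 - 0.5)/0.031814 = 2.2003
Critical value: z_0.025 = ±1.960
p-value = 0.0278
Decision: reject H₀ at α = 0.05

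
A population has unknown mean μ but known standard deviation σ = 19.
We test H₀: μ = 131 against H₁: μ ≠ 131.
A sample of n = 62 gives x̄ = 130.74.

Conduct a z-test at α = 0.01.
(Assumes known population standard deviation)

Answer: z = -0.1077, fail to reject H₀

Derivation:
Standard error: SE = σ/√n = 19/√62 = 2.4130
z-statistic: z = (x̄ - μ₀)/SE = (130.74 - 131)/2.4130 = -0.1077
Critical value: ±2.576
p-value = 0.9142
Decision: fail to reject H₀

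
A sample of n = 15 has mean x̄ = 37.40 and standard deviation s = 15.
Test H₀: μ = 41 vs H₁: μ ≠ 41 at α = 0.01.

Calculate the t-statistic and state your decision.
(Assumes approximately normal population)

Answer: t = -0.9295, fail to reject H₀

Derivation:
df = n - 1 = 14
SE = s/√n = 15/√15 = 3.8730
t = (x̄ - μ₀)/SE = (37.40 - 41)/3.8730 = -0.9295
Critical value: t_{0.005,14} = ±2.977
p-value ≈ 0.3684
Decision: fail to reject H₀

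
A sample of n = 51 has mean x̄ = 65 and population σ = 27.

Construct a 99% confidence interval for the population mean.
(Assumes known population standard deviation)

Confidence level: 99%, α = 0.01
z_0.005 = 2.576
SE = σ/√n = 27/√51 = 3.7808
Margin of error = 2.576 × 3.7808 = 9.7393
CI: x̄ ± margin = 65 ± 9.7393
CI: (55.2607, 74.7393)

Answer: (55.2607, 74.7393)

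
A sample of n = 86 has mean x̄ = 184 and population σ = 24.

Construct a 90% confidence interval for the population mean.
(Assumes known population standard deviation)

Answer: (179.7427, 188.2573)

Derivation:
Confidence level: 90%, α = 0.1
z_0.05 = 1.645
SE = σ/√n = 24/√86 = 2.5880
Margin of error = 1.645 × 2.5880 = 4.2573
CI: x̄ ± margin = 184 ± 4.2573
CI: (179.7427, 188.2573)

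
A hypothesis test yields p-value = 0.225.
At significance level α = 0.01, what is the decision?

Compare p-value to α:
0.225 ≥ 0.01
Decision: fail to reject H₀

Answer: fail to reject H₀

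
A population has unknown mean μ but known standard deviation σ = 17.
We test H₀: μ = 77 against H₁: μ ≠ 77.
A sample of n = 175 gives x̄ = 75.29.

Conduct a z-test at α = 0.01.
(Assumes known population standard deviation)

Standard error: SE = σ/√n = 17/√175 = 1.2851
z-statistic: z = (x̄ - μ₀)/SE = (75.29 - 77)/1.2851 = -1.3306
Critical value: ±2.576
p-value = 0.1833
Decision: fail to reject H₀

Answer: z = -1.3306, fail to reject H₀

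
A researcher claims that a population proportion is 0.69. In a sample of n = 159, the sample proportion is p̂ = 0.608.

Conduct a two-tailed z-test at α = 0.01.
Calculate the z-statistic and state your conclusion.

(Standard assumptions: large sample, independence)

H₀: p = 0.69, H₁: p ≠ 0.69
Standard error: SE = √(p₀(1-p₀)/n) = √(0.69×0.31/159) = 0.036678
z-statistic: z = (p̂ - p₀)/SE = (0.608 - 0.69)/0.036678 = -2.2357
Critical value: z_0.005 = ±2.576
p-value = 0.0254
Decision: fail to reject H₀ at α = 0.01

Answer: z = -2.2357, fail to reject H₀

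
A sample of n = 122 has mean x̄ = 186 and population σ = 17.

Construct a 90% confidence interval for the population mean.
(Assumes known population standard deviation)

Confidence level: 90%, α = 0.1
z_0.05 = 1.645
SE = σ/√n = 17/√122 = 1.5391
Margin of error = 1.645 × 1.5391 = 2.5318
CI: x̄ ± margin = 186 ± 2.5318
CI: (183.4682, 188.5318)

Answer: (183.4682, 188.5318)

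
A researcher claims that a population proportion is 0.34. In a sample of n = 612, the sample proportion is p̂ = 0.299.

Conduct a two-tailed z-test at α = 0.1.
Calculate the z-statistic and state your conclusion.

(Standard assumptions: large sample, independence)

Answer: z = -2.1411, reject H₀

Derivation:
H₀: p = 0.34, H₁: p ≠ 0.34
Standard error: SE = √(p₀(1-p₀)/n) = √(0.34×0.66/612) = 0.019149
z-statistic: z = (p̂ - p₀)/SE = (0.299 - 0.34)/0.019149 = -2.1411
Critical value: z_0.05 = ±1.645
p-value = 0.0323
Decision: reject H₀ at α = 0.1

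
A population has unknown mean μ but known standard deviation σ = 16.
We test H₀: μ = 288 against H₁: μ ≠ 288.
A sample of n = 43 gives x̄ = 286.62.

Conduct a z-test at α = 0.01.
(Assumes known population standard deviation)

Standard error: SE = σ/√n = 16/√43 = 2.4400
z-statistic: z = (x̄ - μ₀)/SE = (286.62 - 288)/2.4400 = -0.5656
Critical value: ±2.576
p-value = 0.5717
Decision: fail to reject H₀

Answer: z = -0.5656, fail to reject H₀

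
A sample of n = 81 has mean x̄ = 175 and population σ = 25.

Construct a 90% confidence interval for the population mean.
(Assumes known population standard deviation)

Answer: (170.4305, 179.5695)

Derivation:
Confidence level: 90%, α = 0.1
z_0.05 = 1.645
SE = σ/√n = 25/√81 = 2.7778
Margin of error = 1.645 × 2.7778 = 4.5695
CI: x̄ ± margin = 175 ± 4.5695
CI: (170.4305, 179.5695)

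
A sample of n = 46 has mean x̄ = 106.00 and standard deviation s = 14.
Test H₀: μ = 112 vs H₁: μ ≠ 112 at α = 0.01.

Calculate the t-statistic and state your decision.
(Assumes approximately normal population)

Answer: t = -2.9067, reject H₀

Derivation:
df = n - 1 = 45
SE = s/√n = 14/√46 = 2.0642
t = (x̄ - μ₀)/SE = (106.00 - 112)/2.0642 = -2.9067
Critical value: t_{0.005,45} = ±2.690
p-value ≈ 0.0057
Decision: reject H₀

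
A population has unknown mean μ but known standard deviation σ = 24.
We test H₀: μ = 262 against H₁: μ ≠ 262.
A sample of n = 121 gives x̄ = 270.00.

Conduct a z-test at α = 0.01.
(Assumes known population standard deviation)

Standard error: SE = σ/√n = 24/√121 = 2.1818
z-statistic: z = (x̄ - μ₀)/SE = (270.00 - 262)/2.1818 = 3.6667
Critical value: ±2.576
p-value = 0.0002
Decision: reject H₀

Answer: z = 3.6667, reject H₀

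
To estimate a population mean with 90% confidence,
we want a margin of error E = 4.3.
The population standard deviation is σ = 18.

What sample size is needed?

z_0.05 = 1.645
n = (z×σ/E)² = (1.645×18/4.3)²
n = 47.4176
Round up: n = 48

Answer: n = 48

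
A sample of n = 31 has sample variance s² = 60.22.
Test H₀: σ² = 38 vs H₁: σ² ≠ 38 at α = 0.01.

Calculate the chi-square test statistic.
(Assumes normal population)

df = n - 1 = 30
χ² = (n-1)s²/σ₀² = 30×60.22/38 = 47.5421
Critical values: χ²_{0.995,30} = 13.787, χ²_{0.005,30} = 53.672
Rejection region: χ² < 13.787 or χ² > 53.672
Decision: fail to reject H₀

Answer: χ² = 47.5421, fail to reject H₀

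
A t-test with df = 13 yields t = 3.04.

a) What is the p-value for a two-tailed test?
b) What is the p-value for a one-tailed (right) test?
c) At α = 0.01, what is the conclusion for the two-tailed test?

Answer: a) 0.0095, b) 0.0047, c) reject H₀

Derivation:
Using t-distribution with df = 13:
a) Two-tailed: p = 2×P(T > 3.04) = 0.0095
b) One-tailed: p = P(T > 3.04) = 0.0047
c) 0.0095 < 0.01, reject H₀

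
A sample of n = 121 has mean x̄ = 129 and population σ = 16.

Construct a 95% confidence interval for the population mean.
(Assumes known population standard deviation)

Answer: (126.1492, 131.8508)

Derivation:
Confidence level: 95%, α = 0.05
z_0.025 = 1.960
SE = σ/√n = 16/√121 = 1.4545
Margin of error = 1.960 × 1.4545 = 2.8508
CI: x̄ ± margin = 129 ± 2.8508
CI: (126.1492, 131.8508)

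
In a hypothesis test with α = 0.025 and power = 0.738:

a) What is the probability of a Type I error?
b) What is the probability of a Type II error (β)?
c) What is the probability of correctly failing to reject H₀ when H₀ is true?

Answer: a) 0.025, b) 0.262, c) 0.975

Derivation:
a) Type I error probability = α = 0.025
b) Power = P(reject H₀ | H₁ true) = 1 - β = 0.738, so Type II error probability = β = 1 - Power = 0.262
c) P(fail to reject H₀ | H₀ true) = 1 - α = 0.975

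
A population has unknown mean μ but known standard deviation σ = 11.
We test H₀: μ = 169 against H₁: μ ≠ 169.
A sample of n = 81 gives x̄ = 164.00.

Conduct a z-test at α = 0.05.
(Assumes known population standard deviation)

Standard error: SE = σ/√n = 11/√81 = 1.2222
z-statistic: z = (x̄ - μ₀)/SE = (164.00 - 169)/1.2222 = -4.0910
Critical value: ±1.960
p-value < 0.0001
Decision: reject H₀

Answer: z = -4.0910, reject H₀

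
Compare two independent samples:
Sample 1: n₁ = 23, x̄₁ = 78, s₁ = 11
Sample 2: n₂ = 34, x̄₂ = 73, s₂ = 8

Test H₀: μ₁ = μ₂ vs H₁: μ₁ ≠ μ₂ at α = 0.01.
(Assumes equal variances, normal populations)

Answer: t = 1.9878, fail to reject H₀

Derivation:
Pooled variance: s²_p = [22×11² + 33×8²]/(55) = 86.8000
s_p = 9.3167
SE = s_p×√(1/n₁ + 1/n₂) = 9.3167×√(1/23 + 1/34) = 2.5153
t = (x̄₁ - x̄₂)/SE = (78 - 73)/2.5153 = 1.9878
df = 55, t-critical = ±2.668
Decision: fail to reject H₀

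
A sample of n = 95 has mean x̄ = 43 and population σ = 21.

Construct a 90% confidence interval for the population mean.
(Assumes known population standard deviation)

Confidence level: 90%, α = 0.1
z_0.05 = 1.645
SE = σ/√n = 21/√95 = 2.1546
Margin of error = 1.645 × 2.1546 = 3.5443
CI: x̄ ± margin = 43 ± 3.5443
CI: (39.4557, 46.5443)

Answer: (39.4557, 46.5443)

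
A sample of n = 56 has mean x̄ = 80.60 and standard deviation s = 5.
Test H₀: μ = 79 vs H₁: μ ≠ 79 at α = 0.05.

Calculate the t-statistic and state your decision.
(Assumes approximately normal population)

Answer: t = 2.3945, reject H₀

Derivation:
df = n - 1 = 55
SE = s/√n = 5/√56 = 0.6682
t = (x̄ - μ₀)/SE = (80.60 - 79)/0.6682 = 2.3945
Critical value: t_{0.025,55} = ±2.004
p-value ≈ 0.0201
Decision: reject H₀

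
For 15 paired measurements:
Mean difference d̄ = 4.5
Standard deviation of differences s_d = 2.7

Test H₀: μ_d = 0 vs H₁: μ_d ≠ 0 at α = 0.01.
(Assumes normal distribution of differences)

Answer: t = 6.4553, reject H₀

Derivation:
df = n - 1 = 14
SE = s_d/√n = 2.7/√15 = 0.6971
t = d̄/SE = 4.5/0.6971 = 6.4553
Critical value: t_{0.005,14} = ±2.977
p-value < 0.0001
Decision: reject H₀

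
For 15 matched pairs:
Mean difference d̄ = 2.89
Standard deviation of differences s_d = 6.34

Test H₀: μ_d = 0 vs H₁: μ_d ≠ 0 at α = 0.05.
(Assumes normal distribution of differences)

df = n - 1 = 14
SE = s_d/√n = 6.34/√15 = 1.6370
t = d̄/SE = 2.89/1.6370 = 1.7654
Critical value: t_{0.025,14} = ±2.145
p-value ≈ 0.0993
Decision: fail to reject H₀

Answer: t = 1.7654, fail to reject H₀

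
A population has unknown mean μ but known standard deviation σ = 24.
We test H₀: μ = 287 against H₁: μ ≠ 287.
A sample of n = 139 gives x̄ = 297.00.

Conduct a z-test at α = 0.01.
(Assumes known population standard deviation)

Answer: z = 4.9123, reject H₀

Derivation:
Standard error: SE = σ/√n = 24/√139 = 2.0357
z-statistic: z = (x̄ - μ₀)/SE = (297.00 - 287)/2.0357 = 4.9123
Critical value: ±2.576
p-value < 0.0001
Decision: reject H₀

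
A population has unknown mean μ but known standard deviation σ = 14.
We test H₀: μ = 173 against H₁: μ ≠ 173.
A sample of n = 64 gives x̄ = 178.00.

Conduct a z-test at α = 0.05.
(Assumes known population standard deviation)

Standard error: SE = σ/√n = 14/√64 = 1.7500
z-statistic: z = (x̄ - μ₀)/SE = (178.00 - 173)/1.7500 = 2.8571
Critical value: ±1.960
p-value = 0.0043
Decision: reject H₀

Answer: z = 2.8571, reject H₀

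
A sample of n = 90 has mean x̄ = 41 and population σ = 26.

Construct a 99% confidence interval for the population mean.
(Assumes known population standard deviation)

Confidence level: 99%, α = 0.01
z_0.005 = 2.576
SE = σ/√n = 26/√90 = 2.7406
Margin of error = 2.576 × 2.7406 = 7.0598
CI: x̄ ± margin = 41 ± 7.0598
CI: (33.9402, 48.0598)

Answer: (33.9402, 48.0598)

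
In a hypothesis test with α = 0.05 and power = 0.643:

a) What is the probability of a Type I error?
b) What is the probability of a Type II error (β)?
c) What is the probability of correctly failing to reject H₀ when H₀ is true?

Answer: a) 0.05, b) 0.357, c) 0.95

Derivation:
a) Type I error probability = α = 0.05
b) Power = P(reject H₀ | H₁ true) = 1 - β = 0.643, so Type II error probability = β = 1 - Power = 0.357
c) P(fail to reject H₀ | H₀ true) = 1 - α = 0.95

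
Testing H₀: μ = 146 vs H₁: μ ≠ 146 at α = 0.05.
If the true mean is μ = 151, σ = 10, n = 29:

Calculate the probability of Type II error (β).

SE = σ/√n = 10/√29 = 1.8570
Critical values: μ₀ ± z_0.025×SE = 146 ± 1.960×1.8570
Acceptance region: (142.3603, 149.6397)
Under H₁ (μ = 151): z_high = (149.6397 - 151)/1.8570 = -0.7325, z_low = (142.3603 - 151)/1.8570 = -4.6525
β = P(not reject | H₁) = Φ(-0.7325) - Φ(-4.6525) ≈ 0.2319

Answer: β ≈ 0.2319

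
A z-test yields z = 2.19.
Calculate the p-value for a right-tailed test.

For z = 2.19:
p = P(Z > 2.19) = 1 - Φ(2.19) = 0.0143

Answer: p-value ≈ 0.0143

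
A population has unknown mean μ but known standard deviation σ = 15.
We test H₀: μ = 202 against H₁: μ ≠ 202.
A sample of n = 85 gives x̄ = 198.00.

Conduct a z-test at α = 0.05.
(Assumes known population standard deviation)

Answer: z = -2.4585, reject H₀

Derivation:
Standard error: SE = σ/√n = 15/√85 = 1.6270
z-statistic: z = (x̄ - μ₀)/SE = (198.00 - 202)/1.6270 = -2.4585
Critical value: ±1.960
p-value = 0.0140
Decision: reject H₀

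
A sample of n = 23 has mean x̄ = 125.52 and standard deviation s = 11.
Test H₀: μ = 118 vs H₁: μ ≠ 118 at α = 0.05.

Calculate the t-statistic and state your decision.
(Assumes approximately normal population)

df = n - 1 = 22
SE = s/√n = 11/√23 = 2.2937
t = (x̄ - μ₀)/SE = (125.52 - 118)/2.2937 = 3.2785
Critical value: t_{0.025,22} = ±2.074
p-value ≈ 0.0034
Decision: reject H₀

Answer: t = 3.2785, reject H₀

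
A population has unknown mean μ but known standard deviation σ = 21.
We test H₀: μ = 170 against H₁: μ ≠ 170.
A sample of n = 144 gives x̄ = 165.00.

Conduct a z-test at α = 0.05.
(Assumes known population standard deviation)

Answer: z = -2.8571, reject H₀

Derivation:
Standard error: SE = σ/√n = 21/√144 = 1.7500
z-statistic: z = (x̄ - μ₀)/SE = (165.00 - 170)/1.7500 = -2.8571
Critical value: ±1.960
p-value = 0.0043
Decision: reject H₀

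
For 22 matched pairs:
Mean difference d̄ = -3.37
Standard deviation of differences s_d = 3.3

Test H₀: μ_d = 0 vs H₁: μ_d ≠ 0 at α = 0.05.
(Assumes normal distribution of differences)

Answer: t = -4.7897, reject H₀

Derivation:
df = n - 1 = 21
SE = s_d/√n = 3.3/√22 = 0.7036
t = d̄/SE = -3.37/0.7036 = -4.7897
Critical value: t_{0.025,21} = ±2.080
p-value ≈ 0.0001
Decision: reject H₀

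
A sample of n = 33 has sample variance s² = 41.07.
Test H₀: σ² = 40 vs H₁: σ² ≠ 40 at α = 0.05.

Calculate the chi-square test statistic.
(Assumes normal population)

df = n - 1 = 32
χ² = (n-1)s²/σ₀² = 32×41.07/40 = 32.8560
Critical values: χ²_{0.975,32} = 18.291, χ²_{0.025,32} = 49.480
Rejection region: χ² < 18.291 or χ² > 49.480
Decision: fail to reject H₀

Answer: χ² = 32.8560, fail to reject H₀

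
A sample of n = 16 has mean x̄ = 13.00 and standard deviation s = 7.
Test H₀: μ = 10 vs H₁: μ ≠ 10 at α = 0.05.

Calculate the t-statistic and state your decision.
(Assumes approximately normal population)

Answer: t = 1.7143, fail to reject H₀

Derivation:
df = n - 1 = 15
SE = s/√n = 7/√16 = 1.7500
t = (x̄ - μ₀)/SE = (13.00 - 10)/1.7500 = 1.7143
Critical value: t_{0.025,15} = ±2.131
p-value ≈ 0.1071
Decision: fail to reject H₀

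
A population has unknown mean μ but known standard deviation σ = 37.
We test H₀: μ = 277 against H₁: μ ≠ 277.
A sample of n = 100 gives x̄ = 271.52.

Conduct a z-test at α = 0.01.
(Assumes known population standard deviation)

Answer: z = -1.4811, fail to reject H₀

Derivation:
Standard error: SE = σ/√n = 37/√100 = 3.7000
z-statistic: z = (x̄ - μ₀)/SE = (271.52 - 277)/3.7000 = -1.4811
Critical value: ±2.576
p-value = 0.1386
Decision: fail to reject H₀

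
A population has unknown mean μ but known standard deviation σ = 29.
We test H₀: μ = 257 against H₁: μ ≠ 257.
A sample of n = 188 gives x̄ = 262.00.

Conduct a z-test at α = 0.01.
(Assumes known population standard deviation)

Answer: z = 2.3641, fail to reject H₀

Derivation:
Standard error: SE = σ/√n = 29/√188 = 2.1150
z-statistic: z = (x̄ - μ₀)/SE = (262.00 - 257)/2.1150 = 2.3641
Critical value: ±2.576
p-value = 0.0181
Decision: fail to reject H₀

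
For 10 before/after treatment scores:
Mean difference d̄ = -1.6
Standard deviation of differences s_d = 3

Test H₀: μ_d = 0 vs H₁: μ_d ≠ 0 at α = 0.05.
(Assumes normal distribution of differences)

Answer: t = -1.6865, fail to reject H₀

Derivation:
df = n - 1 = 9
SE = s_d/√n = 3/√10 = 0.9487
t = d̄/SE = -1.6/0.9487 = -1.6865
Critical value: t_{0.025,9} = ±2.262
p-value ≈ 0.1260
Decision: fail to reject H₀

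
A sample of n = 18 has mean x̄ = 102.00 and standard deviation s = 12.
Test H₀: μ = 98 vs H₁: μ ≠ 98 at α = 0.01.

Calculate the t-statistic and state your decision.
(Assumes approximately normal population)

df = n - 1 = 17
SE = s/√n = 12/√18 = 2.8284
t = (x̄ - μ₀)/SE = (102.00 - 98)/2.8284 = 1.4142
Critical value: t_{0.005,17} = ±2.898
p-value ≈ 0.1754
Decision: fail to reject H₀

Answer: t = 1.4142, fail to reject H₀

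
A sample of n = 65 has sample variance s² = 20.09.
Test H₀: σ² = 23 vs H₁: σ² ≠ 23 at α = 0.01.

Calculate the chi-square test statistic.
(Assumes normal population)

Answer: χ² = 55.9026, fail to reject H₀

Derivation:
df = n - 1 = 64
χ² = (n-1)s²/σ₀² = 64×20.09/23 = 55.9026
Critical values: χ²_{0.995,64} = 38.610, χ²_{0.005,64} = 96.878
Rejection region: χ² < 38.610 or χ² > 96.878
Decision: fail to reject H₀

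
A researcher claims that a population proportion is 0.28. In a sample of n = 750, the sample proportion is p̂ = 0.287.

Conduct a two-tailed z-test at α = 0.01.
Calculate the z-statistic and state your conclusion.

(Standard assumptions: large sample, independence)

Answer: z = 0.4270, fail to reject H₀

Derivation:
H₀: p = 0.28, H₁: p ≠ 0.28
Standard error: SE = √(p₀(1-p₀)/n) = √(0.28×0.72/750) = 0.016395
z-statistic: z = (p̂ - p₀)/SE = (0.287 - 0.28)/0.016395 = 0.4270
Critical value: z_0.005 = ±2.576
p-value = 0.6694
Decision: fail to reject H₀ at α = 0.01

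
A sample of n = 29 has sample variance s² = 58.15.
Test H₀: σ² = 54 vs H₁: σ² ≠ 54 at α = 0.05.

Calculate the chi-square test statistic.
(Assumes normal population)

df = n - 1 = 28
χ² = (n-1)s²/σ₀² = 28×58.15/54 = 30.1519
Critical values: χ²_{0.975,28} = 15.308, χ²_{0.025,28} = 44.461
Rejection region: χ² < 15.308 or χ² > 44.461
Decision: fail to reject H₀

Answer: χ² = 30.1519, fail to reject H₀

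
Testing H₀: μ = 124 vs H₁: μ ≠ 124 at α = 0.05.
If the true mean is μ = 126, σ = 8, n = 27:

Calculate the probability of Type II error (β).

Answer: β ≈ 0.7451

Derivation:
SE = σ/√n = 8/√27 = 1.5396
Critical values: μ₀ ± z_0.025×SE = 124 ± 1.960×1.5396
Acceptance region: (120.9824, 127.0176)
Under H₁ (μ = 126): z_high = (127.0176 - 126)/1.5396 = 0.6610, z_low = (120.9824 - 126)/1.5396 = -3.2590
β = P(not reject | H₁) = Φ(0.6610) - Φ(-3.2590) ≈ 0.7451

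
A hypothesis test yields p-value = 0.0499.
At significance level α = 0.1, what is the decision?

Answer: reject H₀

Derivation:
Compare p-value to α:
0.0499 < 0.1
Decision: reject H₀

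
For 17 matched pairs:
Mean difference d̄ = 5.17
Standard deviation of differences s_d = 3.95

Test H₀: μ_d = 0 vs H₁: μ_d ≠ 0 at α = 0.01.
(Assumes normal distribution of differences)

df = n - 1 = 16
SE = s_d/√n = 3.95/√17 = 0.9580
t = d̄/SE = 5.17/0.9580 = 5.3967
Critical value: t_{0.005,16} = ±2.921
p-value ≈ 0.0001
Decision: reject H₀

Answer: t = 5.3967, reject H₀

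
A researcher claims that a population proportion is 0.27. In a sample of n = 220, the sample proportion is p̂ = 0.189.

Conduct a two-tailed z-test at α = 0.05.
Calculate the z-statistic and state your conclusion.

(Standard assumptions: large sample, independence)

Answer: z = -2.7061, reject H₀

Derivation:
H₀: p = 0.27, H₁: p ≠ 0.27
Standard error: SE = √(p₀(1-p₀)/n) = √(0.27×0.73/220) = 0.029932
z-statistic: z = (p̂ - p₀)/SE = (0.189 - 0.27)/0.029932 = -2.7061
Critical value: z_0.025 = ±1.960
p-value = 0.0068
Decision: reject H₀ at α = 0.05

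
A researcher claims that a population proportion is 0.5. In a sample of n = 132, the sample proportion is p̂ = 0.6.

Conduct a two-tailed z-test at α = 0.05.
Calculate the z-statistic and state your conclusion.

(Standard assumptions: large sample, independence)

H₀: p = 0.5, H₁: p ≠ 0.5
Standard error: SE = √(p₀(1-p₀)/n) = √(0.5×0.5/132) = 0.043519
z-statistic: z = (p̂ - p₀)/SE = (0.6 - 0.5)/0.043519 = 2.2978
Critical value: z_0.025 = ±1.960
p-value = 0.0216
Decision: reject H₀ at α = 0.05

Answer: z = 2.2978, reject H₀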